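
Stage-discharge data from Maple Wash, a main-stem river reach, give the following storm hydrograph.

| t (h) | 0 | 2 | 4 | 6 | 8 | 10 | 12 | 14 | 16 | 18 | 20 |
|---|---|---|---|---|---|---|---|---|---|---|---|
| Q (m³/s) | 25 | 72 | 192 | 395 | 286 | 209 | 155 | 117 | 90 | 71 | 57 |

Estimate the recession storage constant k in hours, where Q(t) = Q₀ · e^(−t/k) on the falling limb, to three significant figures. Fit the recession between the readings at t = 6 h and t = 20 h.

On the falling limb, Q drops from 395 to 57 m³/s between t = 6 h and t = 20 h (Δt = 14 h).
k = −Δt / ln(Q₂/Q₁) = −14 / ln(57/395) = 7.23 h.

k ≈ 7.23 h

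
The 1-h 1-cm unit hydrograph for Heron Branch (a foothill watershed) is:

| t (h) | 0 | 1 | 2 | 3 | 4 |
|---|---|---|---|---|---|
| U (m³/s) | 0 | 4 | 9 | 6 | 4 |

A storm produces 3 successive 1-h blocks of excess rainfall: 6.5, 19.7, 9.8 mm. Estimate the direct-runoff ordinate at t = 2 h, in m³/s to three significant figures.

Q ≈ 13.7 m³/s

By discrete convolution, Q_j = Σ (P_i / 10 mm) · U_{j−i}.
At t = 2 h (j=2): Q = (6.5/10)·9 + (19.7/10)·4 + (9.8/10)·0 = 13.7 m³/s.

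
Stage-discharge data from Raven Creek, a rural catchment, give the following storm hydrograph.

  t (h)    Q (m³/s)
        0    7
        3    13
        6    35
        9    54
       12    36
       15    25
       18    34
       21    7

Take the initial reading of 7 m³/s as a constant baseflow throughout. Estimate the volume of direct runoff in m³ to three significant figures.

V ≈ 1.67 × 10^6 m³

Direct-runoff ordinates (Q − Q_b): 0.0, 6.0, 28.0, 47.0, 29.0, 18.0, 27.0, 0.0 m³/s.
ΣQ_DR = 155.0 m³/s.
With Δt = 3 h = 10800 s, V = ΣQ_DR · Δt = 155.0 × 10800 = 1.67 × 10^6 m³.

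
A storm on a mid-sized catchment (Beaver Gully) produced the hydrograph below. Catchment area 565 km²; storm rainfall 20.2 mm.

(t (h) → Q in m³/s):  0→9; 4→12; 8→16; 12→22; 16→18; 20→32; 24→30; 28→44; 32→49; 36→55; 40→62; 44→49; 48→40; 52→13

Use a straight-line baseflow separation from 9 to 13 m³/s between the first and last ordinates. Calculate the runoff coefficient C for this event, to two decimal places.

C ≈ 0.37

ΣQ_DR = 297.0 m³/s; V = ΣQ_DR·Δt = 4.277 × 10^6 m³.
Runoff depth d = V / A = 7.570 mm.
C = d / P = 7.570 / 20.2 = 0.37.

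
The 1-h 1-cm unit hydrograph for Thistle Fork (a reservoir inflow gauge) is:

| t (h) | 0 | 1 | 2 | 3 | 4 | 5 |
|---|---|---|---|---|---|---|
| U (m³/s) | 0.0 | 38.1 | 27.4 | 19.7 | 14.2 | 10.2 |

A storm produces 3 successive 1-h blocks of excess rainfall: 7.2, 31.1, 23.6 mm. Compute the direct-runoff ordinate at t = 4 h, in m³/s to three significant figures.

Q ≈ 136 m³/s

By discrete convolution, Q_j = Σ (P_i / 10 mm) · U_{j−i}.
At t = 4 h (j=4): Q = (7.2/10)·14.2 + (31.1/10)·19.7 + (23.6/10)·27.4 = 136 m³/s.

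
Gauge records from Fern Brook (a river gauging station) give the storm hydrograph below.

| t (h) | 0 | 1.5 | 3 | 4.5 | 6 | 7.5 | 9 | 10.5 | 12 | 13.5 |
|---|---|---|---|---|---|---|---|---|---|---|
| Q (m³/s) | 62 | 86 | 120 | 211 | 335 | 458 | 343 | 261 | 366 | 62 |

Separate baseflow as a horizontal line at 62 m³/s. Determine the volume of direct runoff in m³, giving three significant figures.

Direct-runoff ordinates (Q − Q_b): 0.0, 24.0, 58.0, 149.0, 273.0, 396.0, 281.0, 199.0, 304.0, 0.0 m³/s.
ΣQ_DR = 1684 m³/s.
With Δt = 1.5 h = 5400 s, V = ΣQ_DR · Δt = 1684 × 5400 = 9.09 × 10^6 m³.

V ≈ 9.09 × 10^6 m³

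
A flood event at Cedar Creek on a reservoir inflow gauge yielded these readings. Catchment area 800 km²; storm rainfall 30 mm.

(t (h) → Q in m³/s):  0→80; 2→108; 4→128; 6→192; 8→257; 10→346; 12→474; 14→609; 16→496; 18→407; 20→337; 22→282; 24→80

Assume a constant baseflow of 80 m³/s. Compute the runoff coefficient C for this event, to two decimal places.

ΣQ_DR = 2756 m³/s; V = ΣQ_DR·Δt = 1.984 × 10^7 m³.
Runoff depth d = V / A = 24.80 mm.
C = d / P = 24.80 / 30 = 0.83.

C ≈ 0.83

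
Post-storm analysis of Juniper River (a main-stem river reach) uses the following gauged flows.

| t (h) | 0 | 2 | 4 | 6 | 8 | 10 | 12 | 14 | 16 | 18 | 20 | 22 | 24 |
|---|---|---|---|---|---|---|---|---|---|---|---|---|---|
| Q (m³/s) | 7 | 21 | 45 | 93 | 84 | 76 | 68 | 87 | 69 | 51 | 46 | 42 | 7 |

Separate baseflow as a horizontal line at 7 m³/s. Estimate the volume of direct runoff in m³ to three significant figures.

V ≈ 4.36 × 10^6 m³

Direct-runoff ordinates (Q − Q_b): 0.0, 14.0, 38.0, 86.0, 77.0, 69.0, 61.0, 80.0, 62.0, 44.0, 39.0, 35.0, 0.0 m³/s.
ΣQ_DR = 605.0 m³/s.
With Δt = 2 h = 7200 s, V = ΣQ_DR · Δt = 605.0 × 7200 = 4.36 × 10^6 m³.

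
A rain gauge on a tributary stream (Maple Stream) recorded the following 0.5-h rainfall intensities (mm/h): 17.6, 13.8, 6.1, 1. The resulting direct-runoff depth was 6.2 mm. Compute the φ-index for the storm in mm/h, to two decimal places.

φ ≈ 9.50 mm/h

Only the 2 blocks with intensity above φ contribute runoff: 17.6, 13.8 mm/h.
Σ(I−φ)·Δt = d  ⇒  (17.6+13.8 − 2φ)·0.5 = 6.2
φ = (31.40 − 6.2/0.5) / 2 = 9.50 mm/h.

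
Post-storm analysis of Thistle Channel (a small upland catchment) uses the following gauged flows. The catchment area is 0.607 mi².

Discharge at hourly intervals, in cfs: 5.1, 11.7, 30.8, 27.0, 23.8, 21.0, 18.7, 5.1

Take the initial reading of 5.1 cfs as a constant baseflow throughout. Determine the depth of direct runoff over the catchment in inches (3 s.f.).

Direct runoff: 0.0, 6.6, 25.7, 21.9, 18.7, 15.9, 13.6, 0.0 cfs; ΣQ_DR = 102.4 cfs.
V = ΣQ_DR · Δt = 102.4 × 3600 s = 3.686 × 10^5 ft³.
Over A = 0.607 mi², depth = V / A = 0.261 in.

d ≈ 0.261 in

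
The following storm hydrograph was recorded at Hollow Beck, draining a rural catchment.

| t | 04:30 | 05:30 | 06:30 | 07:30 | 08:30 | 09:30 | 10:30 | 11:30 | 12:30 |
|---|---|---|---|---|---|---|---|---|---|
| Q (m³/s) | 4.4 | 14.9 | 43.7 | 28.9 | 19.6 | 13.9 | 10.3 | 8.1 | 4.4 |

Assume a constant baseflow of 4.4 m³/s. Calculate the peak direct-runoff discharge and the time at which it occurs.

Subtracting baseflow gives direct-runoff ordinates: 0.0, 10.5, 39.3, 24.5, 15.2, 9.5, 5.9, 3.7, 0.0 m³/s.
The maximum is 39.3 m³/s, occurring at the reading for t = 06:30.

Q_p = 39.3 m³/s at t = 06:30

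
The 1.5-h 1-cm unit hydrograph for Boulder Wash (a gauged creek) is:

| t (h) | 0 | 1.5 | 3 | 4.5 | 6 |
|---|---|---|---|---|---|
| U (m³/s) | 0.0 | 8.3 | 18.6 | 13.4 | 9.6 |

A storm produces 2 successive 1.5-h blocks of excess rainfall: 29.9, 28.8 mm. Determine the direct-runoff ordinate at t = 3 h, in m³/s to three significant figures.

By discrete convolution, Q_j = Σ (P_i / 10 mm) · U_{j−i}.
At t = 3 h (j=2): Q = (29.9/10)·18.6 + (28.8/10)·8.3 = 79.5 m³/s.

Q ≈ 79.5 m³/s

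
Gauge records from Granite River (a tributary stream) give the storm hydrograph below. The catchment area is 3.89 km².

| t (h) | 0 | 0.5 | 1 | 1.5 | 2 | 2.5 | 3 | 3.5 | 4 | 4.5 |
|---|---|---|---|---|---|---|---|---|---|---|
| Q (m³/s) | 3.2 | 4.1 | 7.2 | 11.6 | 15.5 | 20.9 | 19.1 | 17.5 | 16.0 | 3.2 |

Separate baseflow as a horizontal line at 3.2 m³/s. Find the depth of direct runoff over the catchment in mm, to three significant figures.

d ≈ 39.9 mm

Direct runoff: 0.0, 0.9, 4.0, 8.4, 12.3, 17.7, 15.9, 14.3, 12.8, 0.0 m³/s; ΣQ_DR = 86.30 m³/s.
V = ΣQ_DR · Δt = 86.30 × 1800 s = 1.553 × 10^5 m³.
Over A = 3.89 km², depth = V / A = 39.9 mm.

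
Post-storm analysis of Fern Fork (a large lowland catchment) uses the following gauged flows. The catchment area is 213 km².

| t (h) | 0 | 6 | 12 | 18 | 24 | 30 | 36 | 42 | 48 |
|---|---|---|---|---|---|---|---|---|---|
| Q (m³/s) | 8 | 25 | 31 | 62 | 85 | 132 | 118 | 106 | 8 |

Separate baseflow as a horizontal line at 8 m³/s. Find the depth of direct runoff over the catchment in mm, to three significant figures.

Direct runoff: 0.0, 17.0, 23.0, 54.0, 77.0, 124.0, 110.0, 98.0, 0.0 m³/s; ΣQ_DR = 503.0 m³/s.
V = ΣQ_DR · Δt = 503.0 × 21600 s = 1.086 × 10^7 m³.
Over A = 213 km², depth = V / A = 51.0 mm.

d ≈ 51.0 mm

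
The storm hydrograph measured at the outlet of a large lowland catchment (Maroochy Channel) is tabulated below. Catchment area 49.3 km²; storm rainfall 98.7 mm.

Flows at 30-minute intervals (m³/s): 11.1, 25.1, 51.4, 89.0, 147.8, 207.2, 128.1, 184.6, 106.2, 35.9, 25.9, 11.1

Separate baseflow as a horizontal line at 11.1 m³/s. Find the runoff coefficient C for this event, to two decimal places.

ΣQ_DR = 890.2 m³/s; V = ΣQ_DR·Δt = 1.602 × 10^6 m³.
Runoff depth d = V / A = 32.50 mm.
C = d / P = 32.50 / 98.7 = 0.33.

C ≈ 0.33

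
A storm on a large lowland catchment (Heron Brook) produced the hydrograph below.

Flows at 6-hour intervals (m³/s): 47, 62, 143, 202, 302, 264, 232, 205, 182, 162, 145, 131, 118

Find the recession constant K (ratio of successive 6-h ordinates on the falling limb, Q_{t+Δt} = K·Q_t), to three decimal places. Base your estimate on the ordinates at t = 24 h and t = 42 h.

Using the recession-limb readings at t = 24 h and t = 42 h: Q falls from 302 to 205 m³/s over 3 intervals.
K = (Q₂/Q₁)^(1/3) = (205/302)^(1/3) = 0.879.

K ≈ 0.879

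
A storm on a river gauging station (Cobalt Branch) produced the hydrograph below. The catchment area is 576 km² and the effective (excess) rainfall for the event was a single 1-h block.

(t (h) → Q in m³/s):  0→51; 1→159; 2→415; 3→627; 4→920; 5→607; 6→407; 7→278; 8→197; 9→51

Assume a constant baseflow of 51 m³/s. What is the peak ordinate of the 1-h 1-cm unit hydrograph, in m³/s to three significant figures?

Direct runoff: 0.0, 108.0, 364.0, 576.0, 869.0, 556.0, 356.0, 227.0, 146.0, 0.0 m³/s; ΣQ_DR = 3202 m³/s, peak = 869.0 m³/s.
Runoff depth d = ΣQ_DR·Δt / A = 3202 × 3600 / (576 km²) = 20.01 mm.
The 1-cm UH is the DRH scaled by (10 mm)/d, so U_p = 869.0 × 10/20.01 = 434 m³/s.

U_p ≈ 434 m³/s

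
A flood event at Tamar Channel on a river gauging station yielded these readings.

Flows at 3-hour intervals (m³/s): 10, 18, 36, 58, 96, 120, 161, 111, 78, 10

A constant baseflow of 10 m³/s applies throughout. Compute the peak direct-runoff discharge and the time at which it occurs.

Q_p = 151.0 m³/s at t = 18 h

Subtracting baseflow gives direct-runoff ordinates: 0.0, 8.0, 26.0, 48.0, 86.0, 110.0, 151.0, 101.0, 68.0, 0.0 m³/s.
The maximum is 151.0 m³/s, occurring at the reading for t = 18 h.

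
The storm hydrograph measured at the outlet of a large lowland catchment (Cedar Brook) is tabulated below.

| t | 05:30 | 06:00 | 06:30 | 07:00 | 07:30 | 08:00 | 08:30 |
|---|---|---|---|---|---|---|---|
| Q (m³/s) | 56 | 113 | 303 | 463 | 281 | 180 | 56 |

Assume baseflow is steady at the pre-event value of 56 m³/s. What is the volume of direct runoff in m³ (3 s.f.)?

V ≈ 1.91 × 10^6 m³

Direct-runoff ordinates (Q − Q_b): 0.0, 57.0, 247.0, 407.0, 225.0, 124.0, 0.0 m³/s.
ΣQ_DR = 1060 m³/s.
With Δt = 0.5 h = 1800 s, V = ΣQ_DR · Δt = 1060 × 1800 = 1.91 × 10^6 m³.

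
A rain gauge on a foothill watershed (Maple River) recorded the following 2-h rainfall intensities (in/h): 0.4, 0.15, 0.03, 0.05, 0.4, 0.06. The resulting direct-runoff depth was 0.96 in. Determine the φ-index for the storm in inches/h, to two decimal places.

Only the 2 blocks with intensity above φ contribute runoff: 0.4, 0.4 in/h.
Σ(I−φ)·Δt = d  ⇒  (0.4+0.4 − 2φ)·2 = 0.96
φ = (0.8000 − 0.96/2) / 2 = 0.16 in/h.

φ ≈ 0.16 in/h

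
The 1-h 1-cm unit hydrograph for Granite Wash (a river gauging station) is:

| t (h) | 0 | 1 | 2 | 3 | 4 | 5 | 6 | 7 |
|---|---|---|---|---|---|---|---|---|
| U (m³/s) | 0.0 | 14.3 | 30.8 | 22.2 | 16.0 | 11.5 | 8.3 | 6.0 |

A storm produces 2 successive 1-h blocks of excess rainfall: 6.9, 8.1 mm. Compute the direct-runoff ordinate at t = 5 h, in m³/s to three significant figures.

By discrete convolution, Q_j = Σ (P_i / 10 mm) · U_{j−i}.
At t = 5 h (j=5): Q = (6.9/10)·11.5 + (8.1/10)·16.0 = 20.9 m³/s.

Q ≈ 20.9 m³/s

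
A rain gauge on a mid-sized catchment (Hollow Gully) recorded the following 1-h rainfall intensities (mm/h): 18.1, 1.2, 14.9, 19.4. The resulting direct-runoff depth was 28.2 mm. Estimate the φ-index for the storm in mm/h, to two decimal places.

Only the 3 blocks with intensity above φ contribute runoff: 18.1, 14.9, 19.4 mm/h.
Σ(I−φ)·Δt = d  ⇒  (18.1+14.9+19.4 − 3φ)·1 = 28.2
φ = (52.40 − 28.2/1) / 3 = 8.07 mm/h.

φ ≈ 8.07 mm/h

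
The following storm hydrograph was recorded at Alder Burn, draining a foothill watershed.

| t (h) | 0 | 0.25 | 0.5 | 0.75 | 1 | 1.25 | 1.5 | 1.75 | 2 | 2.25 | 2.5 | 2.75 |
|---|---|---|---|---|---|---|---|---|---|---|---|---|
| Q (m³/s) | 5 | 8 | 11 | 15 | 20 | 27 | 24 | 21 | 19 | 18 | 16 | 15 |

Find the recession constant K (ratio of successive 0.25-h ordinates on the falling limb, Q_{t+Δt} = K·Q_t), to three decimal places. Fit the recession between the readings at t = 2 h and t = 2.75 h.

K ≈ 0.924

Using the recession-limb readings at t = 2 h and t = 2.75 h: Q falls from 19 to 15 m³/s over 3 intervals.
K = (Q₂/Q₁)^(1/3) = (15/19)^(1/3) = 0.924.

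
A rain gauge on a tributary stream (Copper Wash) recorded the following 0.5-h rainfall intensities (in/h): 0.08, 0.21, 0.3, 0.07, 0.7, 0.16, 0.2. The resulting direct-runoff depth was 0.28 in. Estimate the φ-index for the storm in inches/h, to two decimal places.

Only the 2 blocks with intensity above φ contribute runoff: 0.3, 0.7 in/h.
Σ(I−φ)·Δt = d  ⇒  (0.3+0.7 − 2φ)·0.5 = 0.28
φ = (1.000 − 0.28/0.5) / 2 = 0.22 in/h.

φ ≈ 0.22 in/h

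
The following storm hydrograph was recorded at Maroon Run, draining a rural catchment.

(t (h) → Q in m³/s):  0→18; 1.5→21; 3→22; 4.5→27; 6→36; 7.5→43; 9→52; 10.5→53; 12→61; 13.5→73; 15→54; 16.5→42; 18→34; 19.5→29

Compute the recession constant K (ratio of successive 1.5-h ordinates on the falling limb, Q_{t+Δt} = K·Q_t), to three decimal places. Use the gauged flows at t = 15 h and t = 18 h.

Using the recession-limb readings at t = 15 h and t = 18 h: Q falls from 54 to 34 m³/s over 2 intervals.
K = (Q₂/Q₁)^(1/2) = (34/54)^(1/2) = 0.793.

K ≈ 0.793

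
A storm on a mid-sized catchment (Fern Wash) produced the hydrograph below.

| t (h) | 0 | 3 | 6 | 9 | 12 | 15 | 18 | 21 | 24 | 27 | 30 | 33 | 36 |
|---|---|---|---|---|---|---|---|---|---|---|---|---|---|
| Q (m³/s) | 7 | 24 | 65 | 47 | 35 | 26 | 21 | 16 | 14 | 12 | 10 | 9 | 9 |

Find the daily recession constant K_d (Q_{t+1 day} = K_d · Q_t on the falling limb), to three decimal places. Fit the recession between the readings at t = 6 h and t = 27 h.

Between t = 6 h and t = 27 h the flow falls from 65 to 12 m³/s over 7×3 h = 21 h.
Per-interval ratio K = (12/65)^(1/7) = 0.7856; K_d = K^(24/3) = 0.145.

K_d ≈ 0.145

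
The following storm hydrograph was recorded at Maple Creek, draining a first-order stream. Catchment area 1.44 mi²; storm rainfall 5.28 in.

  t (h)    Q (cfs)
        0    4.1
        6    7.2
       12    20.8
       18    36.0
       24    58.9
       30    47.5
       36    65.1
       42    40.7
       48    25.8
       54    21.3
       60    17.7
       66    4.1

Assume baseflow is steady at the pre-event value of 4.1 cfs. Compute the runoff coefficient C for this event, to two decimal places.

C ≈ 0.37

ΣQ_DR = 300.0 cfs; V = ΣQ_DR·Δt = 6.480 × 10^6 ft³.
Runoff depth d = V / A = 1.937 in.
C = d / P = 1.937 / 5.28 = 0.37.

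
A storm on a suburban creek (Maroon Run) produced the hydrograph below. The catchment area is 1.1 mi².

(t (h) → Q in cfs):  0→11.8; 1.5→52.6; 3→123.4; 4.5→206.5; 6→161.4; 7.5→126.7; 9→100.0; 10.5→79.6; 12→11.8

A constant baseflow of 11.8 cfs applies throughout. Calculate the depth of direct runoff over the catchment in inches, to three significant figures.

d ≈ 1.62 in

Direct runoff: 0.0, 40.8, 111.6, 194.7, 149.6, 114.9, 88.2, 67.8, 0.0 cfs; ΣQ_DR = 767.6 cfs.
V = ΣQ_DR · Δt = 767.6 × 5400 s = 4.145 × 10^6 ft³.
Over A = 1.1 mi², depth = V / A = 1.62 in.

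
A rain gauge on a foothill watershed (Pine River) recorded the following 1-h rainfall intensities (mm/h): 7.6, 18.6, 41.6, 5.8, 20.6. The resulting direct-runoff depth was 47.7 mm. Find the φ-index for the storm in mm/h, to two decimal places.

φ ≈ 11.03 mm/h

Only the 3 blocks with intensity above φ contribute runoff: 18.6, 41.6, 20.6 mm/h.
Σ(I−φ)·Δt = d  ⇒  (18.6+41.6+20.6 − 3φ)·1 = 47.7
φ = (80.80 − 47.7/1) / 3 = 11.03 mm/h.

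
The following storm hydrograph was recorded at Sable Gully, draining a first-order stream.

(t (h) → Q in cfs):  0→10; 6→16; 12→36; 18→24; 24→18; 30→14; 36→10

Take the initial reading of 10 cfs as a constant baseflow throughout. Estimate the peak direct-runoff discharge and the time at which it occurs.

Q_p = 26.0 cfs at t = 12 h

Subtracting baseflow gives direct-runoff ordinates: 0.0, 6.0, 26.0, 14.0, 8.0, 4.0, 0.0 cfs.
The maximum is 26.0 cfs, occurring at the reading for t = 12 h.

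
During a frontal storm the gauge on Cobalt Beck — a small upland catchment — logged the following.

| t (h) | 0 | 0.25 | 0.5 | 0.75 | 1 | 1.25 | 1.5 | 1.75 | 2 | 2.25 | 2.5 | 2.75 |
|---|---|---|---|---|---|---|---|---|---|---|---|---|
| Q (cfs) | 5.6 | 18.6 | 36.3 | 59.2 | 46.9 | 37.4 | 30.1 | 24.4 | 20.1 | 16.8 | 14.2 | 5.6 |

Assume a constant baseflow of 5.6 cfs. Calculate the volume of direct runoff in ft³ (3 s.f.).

V ≈ 2.23 × 10^5 ft³

Direct-runoff ordinates (Q − Q_b): 0.0, 13.0, 30.7, 53.6, 41.3, 31.8, 24.5, 18.8, 14.5, 11.2, 8.6, 0.0 cfs.
ΣQ_DR = 248.0 cfs.
With Δt = 0.25 h = 900 s, V = ΣQ_DR · Δt = 248.0 × 900 = 2.23 × 10^5 ft³.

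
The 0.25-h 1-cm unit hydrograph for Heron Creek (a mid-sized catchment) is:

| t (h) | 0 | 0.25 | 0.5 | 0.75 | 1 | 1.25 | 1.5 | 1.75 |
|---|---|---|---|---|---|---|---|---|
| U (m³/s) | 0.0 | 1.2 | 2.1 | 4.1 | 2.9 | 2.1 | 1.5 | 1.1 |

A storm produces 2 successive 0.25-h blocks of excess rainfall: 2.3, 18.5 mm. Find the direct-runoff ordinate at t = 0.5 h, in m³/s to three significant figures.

By discrete convolution, Q_j = Σ (P_i / 10 mm) · U_{j−i}.
At t = 0.5 h (j=2): Q = (2.3/10)·2.1 + (18.5/10)·1.2 = 2.70 m³/s.

Q ≈ 2.70 m³/s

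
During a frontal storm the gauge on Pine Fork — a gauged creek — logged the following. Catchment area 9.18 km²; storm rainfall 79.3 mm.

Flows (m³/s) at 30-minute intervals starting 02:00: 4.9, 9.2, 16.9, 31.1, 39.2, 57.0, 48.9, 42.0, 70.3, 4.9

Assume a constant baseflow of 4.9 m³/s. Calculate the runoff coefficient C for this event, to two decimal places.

C ≈ 0.68

ΣQ_DR = 275.4 m³/s; V = ΣQ_DR·Δt = 4.957 × 10^5 m³.
Runoff depth d = V / A = 54.00 mm.
C = d / P = 54.00 / 79.3 = 0.68.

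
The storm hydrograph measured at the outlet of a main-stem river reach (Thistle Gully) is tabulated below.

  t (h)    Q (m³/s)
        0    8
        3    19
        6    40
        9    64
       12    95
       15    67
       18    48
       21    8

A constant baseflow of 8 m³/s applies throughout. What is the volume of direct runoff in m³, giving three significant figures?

Direct-runoff ordinates (Q − Q_b): 0.0, 11.0, 32.0, 56.0, 87.0, 59.0, 40.0, 0.0 m³/s.
ΣQ_DR = 285.0 m³/s.
With Δt = 3 h = 10800 s, V = ΣQ_DR · Δt = 285.0 × 10800 = 3.08 × 10^6 m³.

V ≈ 3.08 × 10^6 m³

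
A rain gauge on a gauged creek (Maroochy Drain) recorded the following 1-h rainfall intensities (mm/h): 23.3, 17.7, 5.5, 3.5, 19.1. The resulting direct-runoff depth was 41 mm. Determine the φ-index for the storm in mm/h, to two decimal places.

φ ≈ 6.37 mm/h

Only the 3 blocks with intensity above φ contribute runoff: 23.3, 17.7, 19.1 mm/h.
Σ(I−φ)·Δt = d  ⇒  (23.3+17.7+19.1 − 3φ)·1 = 41
φ = (60.10 − 41/1) / 3 = 6.37 mm/h.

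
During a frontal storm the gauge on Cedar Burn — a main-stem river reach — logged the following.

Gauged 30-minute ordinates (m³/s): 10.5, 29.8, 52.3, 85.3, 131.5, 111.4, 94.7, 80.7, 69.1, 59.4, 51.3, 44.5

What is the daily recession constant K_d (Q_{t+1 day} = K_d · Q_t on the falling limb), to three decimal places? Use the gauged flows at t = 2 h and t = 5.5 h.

Between t = 2 h and t = 5.5 h the flow falls from 131.5 to 44.5 m³/s over 7×0.5 h = 3.5 h.
Per-interval ratio K = (44.5/131.5)^(1/7) = 0.8566; K_d = K^(24/0.5) = 0.001.

K_d ≈ 0.001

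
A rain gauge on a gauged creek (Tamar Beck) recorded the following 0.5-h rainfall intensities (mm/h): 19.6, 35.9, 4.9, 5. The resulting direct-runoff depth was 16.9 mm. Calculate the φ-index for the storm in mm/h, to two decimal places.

φ ≈ 10.85 mm/h

Only the 2 blocks with intensity above φ contribute runoff: 19.6, 35.9 mm/h.
Σ(I−φ)·Δt = d  ⇒  (19.6+35.9 − 2φ)·0.5 = 16.9
φ = (55.50 − 16.9/0.5) / 2 = 10.85 mm/h.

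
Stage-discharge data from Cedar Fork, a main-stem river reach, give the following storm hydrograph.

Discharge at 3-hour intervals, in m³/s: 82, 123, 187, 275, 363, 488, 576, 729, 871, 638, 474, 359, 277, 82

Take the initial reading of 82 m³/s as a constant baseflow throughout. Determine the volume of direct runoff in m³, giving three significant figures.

Direct-runoff ordinates (Q − Q_b): 0.0, 41.0, 105.0, 193.0, 281.0, 406.0, 494.0, 647.0, 789.0, 556.0, 392.0, 277.0, 195.0, 0.0 m³/s.
ΣQ_DR = 4376 m³/s.
With Δt = 3 h = 10800 s, V = ΣQ_DR · Δt = 4376 × 10800 = 4.73 × 10^7 m³.

V ≈ 4.73 × 10^7 m³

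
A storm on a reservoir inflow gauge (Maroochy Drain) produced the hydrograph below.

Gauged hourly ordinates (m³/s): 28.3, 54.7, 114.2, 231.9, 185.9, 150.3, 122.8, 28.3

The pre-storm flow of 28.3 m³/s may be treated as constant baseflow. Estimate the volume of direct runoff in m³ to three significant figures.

Direct-runoff ordinates (Q − Q_b): 0.0, 26.4, 85.9, 203.6, 157.6, 122.0, 94.5, 0.0 m³/s.
ΣQ_DR = 690.0 m³/s.
With Δt = 1 h = 3600 s, V = ΣQ_DR · Δt = 690.0 × 3600 = 2.48 × 10^6 m³.

V ≈ 2.48 × 10^6 m³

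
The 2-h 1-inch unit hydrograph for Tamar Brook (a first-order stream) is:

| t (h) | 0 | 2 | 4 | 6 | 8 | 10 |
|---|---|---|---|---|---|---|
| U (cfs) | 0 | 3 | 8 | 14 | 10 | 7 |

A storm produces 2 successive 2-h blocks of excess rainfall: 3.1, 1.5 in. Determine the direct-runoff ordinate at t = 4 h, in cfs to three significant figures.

Q ≈ 29.3 cfs

By discrete convolution, Q_j = Σ (P_i / 1 in) · U_{j−i}.
At t = 4 h (j=2): Q = (3.1/1)·8 + (1.5/1)·3 = 29.3 cfs.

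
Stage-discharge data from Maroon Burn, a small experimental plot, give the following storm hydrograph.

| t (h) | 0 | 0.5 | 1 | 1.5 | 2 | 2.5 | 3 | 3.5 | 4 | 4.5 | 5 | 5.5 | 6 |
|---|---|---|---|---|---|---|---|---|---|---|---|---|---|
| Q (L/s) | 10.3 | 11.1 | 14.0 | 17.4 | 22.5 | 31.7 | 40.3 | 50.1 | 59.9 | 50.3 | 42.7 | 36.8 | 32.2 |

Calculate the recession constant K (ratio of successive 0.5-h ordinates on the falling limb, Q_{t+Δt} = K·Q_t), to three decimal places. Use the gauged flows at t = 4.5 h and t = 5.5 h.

K ≈ 0.855

Using the recession-limb readings at t = 4.5 h and t = 5.5 h: Q falls from 50.3 to 36.8 L/s over 2 intervals.
K = (Q₂/Q₁)^(1/2) = (36.8/50.3)^(1/2) = 0.855.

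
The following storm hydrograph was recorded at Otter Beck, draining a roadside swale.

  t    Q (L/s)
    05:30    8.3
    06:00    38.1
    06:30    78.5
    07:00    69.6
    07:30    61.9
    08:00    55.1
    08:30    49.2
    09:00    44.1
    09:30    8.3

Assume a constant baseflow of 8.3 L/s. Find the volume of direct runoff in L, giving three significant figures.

V ≈ 6.09 × 10^5 L

Direct-runoff ordinates (Q − Q_b): 0.0, 29.8, 70.2, 61.3, 53.6, 46.8, 40.9, 35.8, 0.0 L/s.
ΣQ_DR = 338.4 L/s.
With Δt = 0.5 h = 1800 s, V = ΣQ_DR · Δt = 338.4 × 1800 = 6.09 × 10^5 L.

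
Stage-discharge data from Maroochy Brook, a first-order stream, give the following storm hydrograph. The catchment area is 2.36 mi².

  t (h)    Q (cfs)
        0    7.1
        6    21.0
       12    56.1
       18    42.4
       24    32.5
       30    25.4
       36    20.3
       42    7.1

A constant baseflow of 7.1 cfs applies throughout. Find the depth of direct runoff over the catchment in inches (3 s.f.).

Direct runoff: 0.0, 13.9, 49.0, 35.3, 25.4, 18.3, 13.2, 0.0 cfs; ΣQ_DR = 155.1 cfs.
V = ΣQ_DR · Δt = 155.1 × 21600 s = 3.350 × 10^6 ft³.
Over A = 2.36 mi², depth = V / A = 0.611 in.

d ≈ 0.611 in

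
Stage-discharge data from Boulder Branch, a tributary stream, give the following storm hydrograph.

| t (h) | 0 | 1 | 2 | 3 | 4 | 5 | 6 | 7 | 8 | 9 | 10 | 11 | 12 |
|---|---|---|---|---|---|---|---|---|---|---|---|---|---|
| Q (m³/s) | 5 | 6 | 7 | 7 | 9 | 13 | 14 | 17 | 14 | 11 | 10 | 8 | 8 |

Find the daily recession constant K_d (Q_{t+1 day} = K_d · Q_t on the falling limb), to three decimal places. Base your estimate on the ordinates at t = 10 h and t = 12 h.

K_d ≈ 0.069

Between t = 10 h and t = 12 h the flow falls from 10 to 8 m³/s over 2×1 h = 2 h.
Per-interval ratio K = (8/10)^(1/2) = 0.8944; K_d = K^(24/1) = 0.069.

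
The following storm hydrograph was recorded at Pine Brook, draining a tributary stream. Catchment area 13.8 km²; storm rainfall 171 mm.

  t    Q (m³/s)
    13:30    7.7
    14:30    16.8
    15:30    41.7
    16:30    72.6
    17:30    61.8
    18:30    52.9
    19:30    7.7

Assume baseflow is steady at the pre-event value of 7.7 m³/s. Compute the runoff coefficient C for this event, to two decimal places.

C ≈ 0.32

ΣQ_DR = 207.3 m³/s; V = ΣQ_DR·Δt = 7.463 × 10^5 m³.
Runoff depth d = V / A = 54.08 mm.
C = d / P = 54.08 / 171 = 0.32.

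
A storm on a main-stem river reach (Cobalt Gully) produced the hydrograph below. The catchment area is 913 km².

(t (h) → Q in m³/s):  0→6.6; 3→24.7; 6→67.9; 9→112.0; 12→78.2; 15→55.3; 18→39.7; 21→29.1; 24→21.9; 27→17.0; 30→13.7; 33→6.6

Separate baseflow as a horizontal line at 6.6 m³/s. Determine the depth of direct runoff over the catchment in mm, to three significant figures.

Direct runoff: 0.0, 18.1, 61.3, 105.4, 71.6, 48.7, 33.1, 22.5, 15.3, 10.4, 7.1, 0.0 m³/s; ΣQ_DR = 393.5 m³/s.
V = ΣQ_DR · Δt = 393.5 × 10800 s = 4.250 × 10^6 m³.
Over A = 913 km², depth = V / A = 4.65 mm.

d ≈ 4.65 mm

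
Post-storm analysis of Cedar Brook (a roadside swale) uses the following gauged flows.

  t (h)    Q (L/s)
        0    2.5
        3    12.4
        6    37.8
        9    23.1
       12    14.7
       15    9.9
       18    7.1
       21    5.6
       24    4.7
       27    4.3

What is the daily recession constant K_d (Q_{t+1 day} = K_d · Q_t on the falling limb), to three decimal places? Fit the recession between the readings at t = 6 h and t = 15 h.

K_d ≈ 0.028

Between t = 6 h and t = 15 h the flow falls from 37.8 to 9.9 L/s over 3×3 h = 9 h.
Per-interval ratio K = (9.9/37.8)^(1/3) = 0.6398; K_d = K^(24/3) = 0.028.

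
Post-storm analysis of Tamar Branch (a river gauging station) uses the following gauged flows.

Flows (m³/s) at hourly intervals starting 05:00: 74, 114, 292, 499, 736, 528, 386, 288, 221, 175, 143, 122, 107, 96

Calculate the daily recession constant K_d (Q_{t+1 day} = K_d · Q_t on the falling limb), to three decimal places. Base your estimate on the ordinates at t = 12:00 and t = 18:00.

Between t = 12:00 and t = 18:00 the flow falls from 288 to 96 m³/s over 6×1 h = 6 h.
Per-interval ratio K = (96/288)^(1/6) = 0.8327; K_d = K^(24/1) = 0.012.

K_d ≈ 0.012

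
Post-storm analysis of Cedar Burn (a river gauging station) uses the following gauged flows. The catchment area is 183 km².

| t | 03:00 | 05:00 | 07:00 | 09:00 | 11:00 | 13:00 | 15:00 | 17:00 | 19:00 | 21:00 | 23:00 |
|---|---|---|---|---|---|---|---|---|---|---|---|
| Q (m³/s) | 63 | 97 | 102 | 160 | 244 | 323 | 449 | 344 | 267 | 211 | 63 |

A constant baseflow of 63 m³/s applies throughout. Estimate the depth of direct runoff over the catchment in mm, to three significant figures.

d ≈ 64.1 mm

Direct runoff: 0.0, 34.0, 39.0, 97.0, 181.0, 260.0, 386.0, 281.0, 204.0, 148.0, 0.0 m³/s; ΣQ_DR = 1630 m³/s.
V = ΣQ_DR · Δt = 1630 × 7200 s = 1.174 × 10^7 m³.
Over A = 183 km², depth = V / A = 64.1 mm.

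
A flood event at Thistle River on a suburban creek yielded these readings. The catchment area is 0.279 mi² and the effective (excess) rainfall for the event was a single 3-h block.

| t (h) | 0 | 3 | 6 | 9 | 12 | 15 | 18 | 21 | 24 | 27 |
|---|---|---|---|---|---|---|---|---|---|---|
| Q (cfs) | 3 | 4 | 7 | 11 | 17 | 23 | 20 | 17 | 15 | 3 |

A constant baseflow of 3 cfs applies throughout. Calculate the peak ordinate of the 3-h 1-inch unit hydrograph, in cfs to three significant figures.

U_p ≈ 13.3 cfs

Direct runoff: 0.0, 1.0, 4.0, 8.0, 14.0, 20.0, 17.0, 14.0, 12.0, 0.0 cfs; ΣQ_DR = 90.00 cfs, peak = 20.0 cfs.
Runoff depth d = ΣQ_DR·Δt / A = 90.00 × 10800 / (0.279 mi²) = 1.500 in.
The 1-inch UH is the DRH scaled by (1 in)/d, so U_p = 20.0 × 1/1.500 = 13.3 cfs.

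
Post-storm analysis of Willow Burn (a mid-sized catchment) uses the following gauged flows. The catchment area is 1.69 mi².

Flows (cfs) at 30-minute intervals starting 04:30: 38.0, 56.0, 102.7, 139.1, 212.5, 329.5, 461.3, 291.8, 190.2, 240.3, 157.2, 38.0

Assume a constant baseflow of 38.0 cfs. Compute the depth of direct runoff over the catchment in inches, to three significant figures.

Direct runoff: 0.0, 18.0, 64.7, 101.1, 174.5, 291.5, 423.3, 253.8, 152.2, 202.3, 119.2, 0.0 cfs; ΣQ_DR = 1801 cfs.
V = ΣQ_DR · Δt = 1801 × 1800 s = 3.241 × 10^6 ft³.
Over A = 1.69 mi², depth = V / A = 0.825 in.

d ≈ 0.825 in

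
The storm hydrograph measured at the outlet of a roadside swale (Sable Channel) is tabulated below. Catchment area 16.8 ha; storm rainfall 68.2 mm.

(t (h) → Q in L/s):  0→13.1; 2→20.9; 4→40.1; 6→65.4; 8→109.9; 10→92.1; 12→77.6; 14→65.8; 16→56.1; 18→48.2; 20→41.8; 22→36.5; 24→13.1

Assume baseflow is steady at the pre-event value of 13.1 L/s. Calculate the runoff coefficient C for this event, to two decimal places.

ΣQ_DR = 510.3 L/s; V = ΣQ_DR·Δt = 3.674 × 10^6 L.
Runoff depth d = V / A = 21.87 mm.
C = d / P = 21.87 / 68.2 = 0.32.

C ≈ 0.32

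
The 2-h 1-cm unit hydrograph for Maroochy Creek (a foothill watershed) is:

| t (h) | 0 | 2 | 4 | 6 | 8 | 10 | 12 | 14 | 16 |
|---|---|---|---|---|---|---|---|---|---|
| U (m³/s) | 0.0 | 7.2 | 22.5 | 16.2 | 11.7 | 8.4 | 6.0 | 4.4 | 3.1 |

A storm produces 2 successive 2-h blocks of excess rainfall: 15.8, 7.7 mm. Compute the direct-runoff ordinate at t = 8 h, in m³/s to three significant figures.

By discrete convolution, Q_j = Σ (P_i / 10 mm) · U_{j−i}.
At t = 8 h (j=4): Q = (15.8/10)·11.7 + (7.7/10)·16.2 = 31.0 m³/s.

Q ≈ 31.0 m³/s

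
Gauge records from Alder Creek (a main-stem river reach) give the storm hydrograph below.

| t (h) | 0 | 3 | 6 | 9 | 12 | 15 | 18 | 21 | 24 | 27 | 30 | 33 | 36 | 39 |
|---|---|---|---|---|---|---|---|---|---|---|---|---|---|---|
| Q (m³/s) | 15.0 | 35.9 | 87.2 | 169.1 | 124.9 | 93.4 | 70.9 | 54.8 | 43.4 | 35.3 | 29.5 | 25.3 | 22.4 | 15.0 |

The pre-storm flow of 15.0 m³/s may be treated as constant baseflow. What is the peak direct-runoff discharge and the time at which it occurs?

Subtracting baseflow gives direct-runoff ordinates: 0.0, 20.9, 72.2, 154.1, 109.9, 78.4, 55.9, 39.8, 28.4, 20.3, 14.5, 10.3, 7.4, 0.0 m³/s.
The maximum is 154.1 m³/s, occurring at the reading for t = 9 h.

Q_p = 154.1 m³/s at t = 9 h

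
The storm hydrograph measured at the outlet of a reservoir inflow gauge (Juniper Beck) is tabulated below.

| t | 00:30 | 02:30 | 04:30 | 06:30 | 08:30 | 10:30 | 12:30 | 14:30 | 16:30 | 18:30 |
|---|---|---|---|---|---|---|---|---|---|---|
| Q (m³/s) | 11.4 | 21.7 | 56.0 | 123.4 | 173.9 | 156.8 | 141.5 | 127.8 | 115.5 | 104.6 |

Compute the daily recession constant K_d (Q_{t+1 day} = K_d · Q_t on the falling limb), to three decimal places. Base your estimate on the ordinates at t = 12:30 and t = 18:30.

Between t = 12:30 and t = 18:30 the flow falls from 141.5 to 104.6 m³/s over 3×2 h = 6 h.
Per-interval ratio K = (104.6/141.5)^(1/3) = 0.9042; K_d = K^(24/2) = 0.299.

K_d ≈ 0.299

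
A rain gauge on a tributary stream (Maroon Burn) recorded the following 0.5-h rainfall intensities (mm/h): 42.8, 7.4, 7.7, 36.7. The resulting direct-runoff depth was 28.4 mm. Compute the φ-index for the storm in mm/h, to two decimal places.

φ ≈ 11.35 mm/h

Only the 2 blocks with intensity above φ contribute runoff: 42.8, 36.7 mm/h.
Σ(I−φ)·Δt = d  ⇒  (42.8+36.7 − 2φ)·0.5 = 28.4
φ = (79.50 − 28.4/0.5) / 2 = 11.35 mm/h.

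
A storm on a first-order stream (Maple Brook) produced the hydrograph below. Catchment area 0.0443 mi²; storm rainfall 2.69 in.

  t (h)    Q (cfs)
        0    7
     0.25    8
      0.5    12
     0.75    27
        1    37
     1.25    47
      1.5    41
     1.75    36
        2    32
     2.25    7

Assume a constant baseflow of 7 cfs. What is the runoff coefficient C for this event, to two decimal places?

ΣQ_DR = 184.0 cfs; V = ΣQ_DR·Δt = 1.656 × 10^5 ft³.
Runoff depth d = V / A = 1.609 in.
C = d / P = 1.609 / 2.69 = 0.60.

C ≈ 0.60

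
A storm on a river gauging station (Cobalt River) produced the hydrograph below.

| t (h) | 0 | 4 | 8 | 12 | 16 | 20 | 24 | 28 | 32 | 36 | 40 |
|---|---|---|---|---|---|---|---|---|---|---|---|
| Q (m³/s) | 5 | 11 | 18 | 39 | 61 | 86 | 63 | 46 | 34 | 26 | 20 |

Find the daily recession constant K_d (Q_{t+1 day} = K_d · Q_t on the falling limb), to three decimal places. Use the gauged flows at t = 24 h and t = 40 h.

K_d ≈ 0.179

Between t = 24 h and t = 40 h the flow falls from 63 to 20 m³/s over 4×4 h = 16 h.
Per-interval ratio K = (20/63)^(1/4) = 0.7506; K_d = K^(24/4) = 0.179.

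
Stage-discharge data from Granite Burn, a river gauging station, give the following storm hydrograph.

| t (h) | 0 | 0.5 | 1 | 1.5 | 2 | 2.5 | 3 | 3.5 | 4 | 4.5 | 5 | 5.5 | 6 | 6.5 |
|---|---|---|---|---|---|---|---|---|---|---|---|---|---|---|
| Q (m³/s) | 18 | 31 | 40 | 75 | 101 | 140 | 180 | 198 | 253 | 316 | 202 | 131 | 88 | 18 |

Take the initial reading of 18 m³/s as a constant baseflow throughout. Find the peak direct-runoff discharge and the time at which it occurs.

Subtracting baseflow gives direct-runoff ordinates: 0.0, 13.0, 22.0, 57.0, 83.0, 122.0, 162.0, 180.0, 235.0, 298.0, 184.0, 113.0, 70.0, 0.0 m³/s.
The maximum is 298.0 m³/s, occurring at the reading for t = 4.5 h.

Q_p = 298.0 m³/s at t = 4.5 h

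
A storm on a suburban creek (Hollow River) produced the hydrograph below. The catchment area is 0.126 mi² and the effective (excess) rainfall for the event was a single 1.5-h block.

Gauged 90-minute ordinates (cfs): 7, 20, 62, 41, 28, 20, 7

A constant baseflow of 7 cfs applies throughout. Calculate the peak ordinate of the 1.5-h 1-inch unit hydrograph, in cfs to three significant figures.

Direct runoff: 0.0, 13.0, 55.0, 34.0, 21.0, 13.0, 0.0 cfs; ΣQ_DR = 136.0 cfs, peak = 55.0 cfs.
Runoff depth d = ΣQ_DR·Δt / A = 136.0 × 5400 / (0.126 mi²) = 2.509 in.
The 1-inch UH is the DRH scaled by (1 in)/d, so U_p = 55.0 × 1/2.509 = 21.9 cfs.

U_p ≈ 21.9 cfs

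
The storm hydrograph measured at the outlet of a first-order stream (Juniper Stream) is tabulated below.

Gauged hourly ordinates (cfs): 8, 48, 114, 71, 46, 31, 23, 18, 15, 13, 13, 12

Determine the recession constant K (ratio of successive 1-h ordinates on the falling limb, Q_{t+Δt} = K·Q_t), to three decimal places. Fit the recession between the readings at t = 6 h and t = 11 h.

K ≈ 0.878

Using the recession-limb readings at t = 6 h and t = 11 h: Q falls from 23 to 12 cfs over 5 intervals.
K = (Q₂/Q₁)^(1/5) = (12/23)^(1/5) = 0.878.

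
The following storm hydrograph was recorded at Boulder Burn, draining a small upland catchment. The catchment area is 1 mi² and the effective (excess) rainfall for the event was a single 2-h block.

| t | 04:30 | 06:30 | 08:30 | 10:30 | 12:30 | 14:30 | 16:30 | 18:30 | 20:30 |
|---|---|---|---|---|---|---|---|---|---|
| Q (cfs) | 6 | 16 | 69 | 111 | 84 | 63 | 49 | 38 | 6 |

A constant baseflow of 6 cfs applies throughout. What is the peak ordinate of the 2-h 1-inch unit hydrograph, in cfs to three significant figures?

U_p ≈ 87.3 cfs

Direct runoff: 0.0, 10.0, 63.0, 105.0, 78.0, 57.0, 43.0, 32.0, 0.0 cfs; ΣQ_DR = 388.0 cfs, peak = 105.0 cfs.
Runoff depth d = ΣQ_DR·Δt / A = 388.0 × 7200 / (1 mi²) = 1.202 in.
The 1-inch UH is the DRH scaled by (1 in)/d, so U_p = 105.0 × 1/1.202 = 87.3 cfs.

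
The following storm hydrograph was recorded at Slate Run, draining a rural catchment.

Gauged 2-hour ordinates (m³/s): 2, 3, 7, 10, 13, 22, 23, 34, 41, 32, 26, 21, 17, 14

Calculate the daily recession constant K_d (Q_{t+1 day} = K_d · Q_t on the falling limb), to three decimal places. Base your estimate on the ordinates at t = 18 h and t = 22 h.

Between t = 18 h and t = 22 h the flow falls from 32 to 21 m³/s over 2×2 h = 4 h.
Per-interval ratio K = (21/32)^(1/2) = 0.8101; K_d = K^(24/2) = 0.080.

K_d ≈ 0.080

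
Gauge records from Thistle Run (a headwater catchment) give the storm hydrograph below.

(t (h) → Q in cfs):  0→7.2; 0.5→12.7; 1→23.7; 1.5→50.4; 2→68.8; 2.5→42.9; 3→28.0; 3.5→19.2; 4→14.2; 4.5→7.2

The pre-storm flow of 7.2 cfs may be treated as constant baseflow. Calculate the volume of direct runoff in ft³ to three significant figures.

V ≈ 3.64 × 10^5 ft³

Direct-runoff ordinates (Q − Q_b): 0.0, 5.5, 16.5, 43.2, 61.6, 35.7, 20.8, 12.0, 7.0, 0.0 cfs.
ΣQ_DR = 202.3 cfs.
With Δt = 0.5 h = 1800 s, V = ΣQ_DR · Δt = 202.3 × 1800 = 3.64 × 10^5 ft³.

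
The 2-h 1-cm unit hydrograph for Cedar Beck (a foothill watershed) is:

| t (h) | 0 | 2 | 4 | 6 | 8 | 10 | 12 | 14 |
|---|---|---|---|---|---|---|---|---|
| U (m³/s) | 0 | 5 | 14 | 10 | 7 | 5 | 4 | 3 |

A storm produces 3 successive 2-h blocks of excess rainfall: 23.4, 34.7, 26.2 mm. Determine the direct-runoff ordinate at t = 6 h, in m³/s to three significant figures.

By discrete convolution, Q_j = Σ (P_i / 10 mm) · U_{j−i}.
At t = 6 h (j=3): Q = (23.4/10)·10 + (34.7/10)·14 + (26.2/10)·5 = 85.1 m³/s.

Q ≈ 85.1 m³/s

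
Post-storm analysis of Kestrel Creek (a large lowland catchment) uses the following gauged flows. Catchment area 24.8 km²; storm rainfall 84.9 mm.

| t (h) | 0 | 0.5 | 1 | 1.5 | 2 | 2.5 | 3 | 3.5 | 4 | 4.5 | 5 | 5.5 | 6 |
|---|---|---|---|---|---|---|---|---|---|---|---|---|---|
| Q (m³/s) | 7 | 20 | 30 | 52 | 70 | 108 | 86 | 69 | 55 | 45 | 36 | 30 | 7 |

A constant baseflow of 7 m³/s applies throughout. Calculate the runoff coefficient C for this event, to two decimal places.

ΣQ_DR = 524.0 m³/s; V = ΣQ_DR·Δt = 9.432 × 10^5 m³.
Runoff depth d = V / A = 38.03 mm.
C = d / P = 38.03 / 84.9 = 0.45.

C ≈ 0.45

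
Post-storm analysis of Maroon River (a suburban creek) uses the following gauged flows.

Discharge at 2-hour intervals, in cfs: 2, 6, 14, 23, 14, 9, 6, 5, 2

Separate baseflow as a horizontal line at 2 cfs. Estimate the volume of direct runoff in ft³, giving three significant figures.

V ≈ 4.54 × 10^5 ft³

Direct-runoff ordinates (Q − Q_b): 0.0, 4.0, 12.0, 21.0, 12.0, 7.0, 4.0, 3.0, 0.0 cfs.
ΣQ_DR = 63.00 cfs.
With Δt = 2 h = 7200 s, V = ΣQ_DR · Δt = 63.00 × 7200 = 4.54 × 10^5 ft³.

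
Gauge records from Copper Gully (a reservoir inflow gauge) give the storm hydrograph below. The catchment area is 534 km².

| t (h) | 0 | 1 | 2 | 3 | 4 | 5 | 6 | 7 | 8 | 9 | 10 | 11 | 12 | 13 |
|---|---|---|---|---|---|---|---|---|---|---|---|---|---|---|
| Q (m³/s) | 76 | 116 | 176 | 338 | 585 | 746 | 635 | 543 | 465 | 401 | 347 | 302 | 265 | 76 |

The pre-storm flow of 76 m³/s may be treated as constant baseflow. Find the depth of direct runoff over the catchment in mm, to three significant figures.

Direct runoff: 0.0, 40.0, 100.0, 262.0, 509.0, 670.0, 559.0, 467.0, 389.0, 325.0, 271.0, 226.0, 189.0, 0.0 m³/s; ΣQ_DR = 4007 m³/s.
V = ΣQ_DR · Δt = 4007 × 3600 s = 1.443 × 10^7 m³.
Over A = 534 km², depth = V / A = 27.0 mm.

d ≈ 27.0 mm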